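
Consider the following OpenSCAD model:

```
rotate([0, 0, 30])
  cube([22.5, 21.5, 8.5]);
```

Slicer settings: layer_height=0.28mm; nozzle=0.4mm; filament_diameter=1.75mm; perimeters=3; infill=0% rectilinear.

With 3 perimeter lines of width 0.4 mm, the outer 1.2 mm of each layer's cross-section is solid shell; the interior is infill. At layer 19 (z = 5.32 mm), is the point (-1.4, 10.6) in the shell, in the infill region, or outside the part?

At z = 5.32 mm: the 22.5×21.5 cube contributes its full rectangle; (rotated 30° about Z; rotation is an isometry so areas/perimeters/island counts are preserved). Overall, the cross-section is a single solid region. Undo the 30° rotation: the query point maps to (4.088, 9.880) in the un-rotated model frame. The nearest boundary edge runs (0.00, 21.50)→(0.00, 0.00); distance from the point to it = 4.09 mm. The point is inside the cross-section and 4.09 mm from the nearest boundary — more than the 1.2 mm shell width (3 × 0.4), so it's in the infill interior.

infill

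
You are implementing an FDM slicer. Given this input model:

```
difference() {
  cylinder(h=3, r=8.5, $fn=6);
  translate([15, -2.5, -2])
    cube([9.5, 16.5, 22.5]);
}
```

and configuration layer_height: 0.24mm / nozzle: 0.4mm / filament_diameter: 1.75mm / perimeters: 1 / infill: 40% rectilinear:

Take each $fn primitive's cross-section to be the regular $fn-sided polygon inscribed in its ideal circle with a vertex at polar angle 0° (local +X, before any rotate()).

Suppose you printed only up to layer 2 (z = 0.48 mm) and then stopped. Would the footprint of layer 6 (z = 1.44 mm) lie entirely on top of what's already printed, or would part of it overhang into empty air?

Compare the two slices. At z = 0.48: the r=8.5 cylinder gives a regular 6-gon of circumradius 8.5 (constant along its height) (area = (6/2)·8.500²·sin(360°/6) = 187.71 mm²); the 9.5×16.5 cube at (15, -2.5) contributes its full rectangle (area 156.75 mm²); Subtracting the remaining from the first: starting from the r=8.5 cylinder (187.71 mm²), the 9.5×16.5 cube at (15, -2.5) misses the remaining region (no effect) — area = 187.71 mm². At z = 1.44: the r=8.5 cylinder contributes a regular 6-gon of circumradius 8.5 (area = (6/2)·8.500²·sin(360°/6) = 187.71 mm²); the 9.5×16.5 cube at (15, -2.5) contributes its full rectangle (area 156.75 mm²); Taking the first minus the rest: starting from the r=8.5 cylinder (187.71 mm²), the 9.5×16.5 cube at (15, -2.5) misses the remaining region (no effect) — area = 187.71 mm². Checking containment: the cross-section at z = 1.44 is a subset of the cross-section at z = 0.48.

entirely on top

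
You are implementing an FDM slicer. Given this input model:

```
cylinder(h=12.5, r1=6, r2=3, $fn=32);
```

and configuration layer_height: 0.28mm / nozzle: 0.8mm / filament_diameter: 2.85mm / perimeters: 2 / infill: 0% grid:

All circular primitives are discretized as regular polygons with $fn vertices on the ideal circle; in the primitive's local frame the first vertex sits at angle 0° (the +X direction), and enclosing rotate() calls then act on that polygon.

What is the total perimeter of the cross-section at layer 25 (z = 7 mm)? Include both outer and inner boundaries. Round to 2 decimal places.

27.10 mm

At z = 7 mm: the cone: at t=0.560 of its height the radius interpolates to r₁+(r₂−r₁)t = 4.320, giving a regular 32-gon of that circumradius (perimeter = 2·32·4.320·sin(180°/32) = 27.10 mm). Overall, the cross-section is a single solid region. Total boundary length (outer) = 27.10 mm.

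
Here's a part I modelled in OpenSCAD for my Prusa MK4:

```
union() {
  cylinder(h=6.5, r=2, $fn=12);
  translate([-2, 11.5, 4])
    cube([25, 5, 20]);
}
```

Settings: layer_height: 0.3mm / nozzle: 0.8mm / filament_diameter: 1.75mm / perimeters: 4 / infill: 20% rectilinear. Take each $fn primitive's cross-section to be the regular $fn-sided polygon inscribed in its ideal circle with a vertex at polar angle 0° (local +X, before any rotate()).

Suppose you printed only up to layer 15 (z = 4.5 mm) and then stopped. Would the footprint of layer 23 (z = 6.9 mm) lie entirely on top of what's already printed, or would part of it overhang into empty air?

entirely on top

Compare the two slices. At z = 4.5: the cylinder: section is a regular 12-gon, circumradius r=2 (area = (12/2)·2.000²·sin(360°/12) = 12.00 mm²); the cube at (-2, 11.5) (footprint 25×5) is included at this height (area 125.00 mm²); Merging all regions: the 2 present regions are separate (no shared area or edge), so areas and boundary lengths simply add and each stays a separate island — area = 137.00 mm². At z = 6.9: the cylinder does not reach this height (z outside [0, 6.5]); the cube at (-2, 11.5) (footprint 25×5) is included at this height (area 125.00 mm²); Combining (union): only the 25×5 cube at (-2, 11.5) is present, so the union is just that shape — area = 125.00 mm². Checking containment: the cross-section at z = 6.9 is a subset of the cross-section at z = 4.5.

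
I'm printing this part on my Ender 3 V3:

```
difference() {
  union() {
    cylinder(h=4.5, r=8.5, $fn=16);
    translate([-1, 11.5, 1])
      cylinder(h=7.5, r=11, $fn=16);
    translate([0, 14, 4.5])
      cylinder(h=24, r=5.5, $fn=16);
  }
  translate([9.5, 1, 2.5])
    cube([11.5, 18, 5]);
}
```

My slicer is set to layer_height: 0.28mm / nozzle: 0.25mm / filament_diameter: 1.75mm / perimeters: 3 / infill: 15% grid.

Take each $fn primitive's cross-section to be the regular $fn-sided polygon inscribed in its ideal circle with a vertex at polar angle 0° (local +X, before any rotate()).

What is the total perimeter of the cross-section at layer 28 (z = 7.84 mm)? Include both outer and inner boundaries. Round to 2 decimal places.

At z = 7.84 mm: the cylinder is absent (z outside [0, 4.5]); the r=11 cylinder at (-1, 11.5) gives a regular 16-gon of circumradius 11 (constant along its height) (perimeter = 2·16·11.000·sin(180°/16) = 68.67 mm); the cylinder at (0, 14): section is a regular 16-gon, circumradius r=5.5 (perimeter = 2·16·5.500·sin(180°/16) = 34.34 mm); Taking the union: the r=5.5 cylinder at (0, 14) lies entirely inside the r=11 cylinder at (-1, 11.5), so the union is just the r=11 cylinder at (-1, 11.5) — boundary = 68.67 mm; the cube at (9.5, 1) is absent (z outside [2.5, 7.5]); Subtracting the remaining from the first: none of the subtracted shapes is present at this height, so the result so far is unchanged — boundary = 68.67 mm. Overall, the cross-section is a single solid region. Total boundary length (outer) = 68.67 mm.

68.67 mm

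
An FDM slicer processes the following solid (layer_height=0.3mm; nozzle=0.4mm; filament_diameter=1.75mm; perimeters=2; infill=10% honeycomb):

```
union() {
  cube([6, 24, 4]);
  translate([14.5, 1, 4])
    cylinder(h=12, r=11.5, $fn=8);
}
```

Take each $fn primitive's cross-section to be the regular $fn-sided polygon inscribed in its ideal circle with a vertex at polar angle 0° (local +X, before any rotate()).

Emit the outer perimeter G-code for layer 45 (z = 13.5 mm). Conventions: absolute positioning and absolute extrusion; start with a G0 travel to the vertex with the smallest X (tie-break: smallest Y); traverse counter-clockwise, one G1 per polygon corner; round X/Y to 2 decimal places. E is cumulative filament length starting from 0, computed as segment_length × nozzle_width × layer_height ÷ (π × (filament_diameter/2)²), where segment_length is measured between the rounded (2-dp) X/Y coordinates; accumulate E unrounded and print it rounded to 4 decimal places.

G0 X3.00 Y1.00 Z13.50
G1 X6.37 Y-7.13 E0.4391
G1 X14.50 Y-10.50 E0.8781
G1 X22.63 Y-7.13 E1.3172
G1 X26.00 Y1.00 E1.7563
G1 X22.63 Y9.13 E2.1954
G1 X14.50 Y12.50 E2.6344
G1 X6.37 Y9.13 E3.0735
G1 X3.00 Y1.00 E3.5126

At z = 13.5 mm: the cube does not reach this height (z outside [0, 4]); the cylinder at (14.5, 1): section is a regular 8-gon, circumradius r=11.5; Taking the union: only the r=11.5 cylinder at (14.5, 1) is present, so the union is just that shape — 1 connected region. The outline is a single polygon with 8 vertices. Extrusion per mm of travel: 0.4 × 0.3 / (π × 0.875²) = 0.049890. Accumulating E over each segment gives final E = 3.5126.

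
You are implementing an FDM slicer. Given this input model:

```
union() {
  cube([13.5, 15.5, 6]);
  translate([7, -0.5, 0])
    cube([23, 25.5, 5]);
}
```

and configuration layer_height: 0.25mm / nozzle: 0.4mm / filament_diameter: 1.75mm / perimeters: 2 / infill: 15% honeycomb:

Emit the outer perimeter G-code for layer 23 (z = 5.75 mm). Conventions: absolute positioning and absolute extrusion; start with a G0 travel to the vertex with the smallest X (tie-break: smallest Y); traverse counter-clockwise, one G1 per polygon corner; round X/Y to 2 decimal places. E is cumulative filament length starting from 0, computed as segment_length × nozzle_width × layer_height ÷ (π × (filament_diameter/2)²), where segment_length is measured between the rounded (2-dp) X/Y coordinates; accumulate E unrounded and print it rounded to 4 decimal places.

At z = 5.75 mm: the cube is present — its section is the full 13.5×15.5 rectangle; the cube at (7, -0.5) is not intersected at this z (z outside [0, 5]); Merging all regions: only the 13.5×15.5 cube is present, so the union is just that shape — 1 connected region. The outline is a single polygon with 4 vertices. Extrusion per mm of travel: 0.4 × 0.25 / (π × 0.875²) = 0.041575. Accumulating E over each segment gives final E = 2.4114.

G0 X0.00 Y0.00 Z5.75
G1 X13.50 Y0.00 E0.5613
G1 X13.50 Y15.50 E1.2057
G1 X0.00 Y15.50 E1.7669
G1 X0.00 Y0.00 E2.4114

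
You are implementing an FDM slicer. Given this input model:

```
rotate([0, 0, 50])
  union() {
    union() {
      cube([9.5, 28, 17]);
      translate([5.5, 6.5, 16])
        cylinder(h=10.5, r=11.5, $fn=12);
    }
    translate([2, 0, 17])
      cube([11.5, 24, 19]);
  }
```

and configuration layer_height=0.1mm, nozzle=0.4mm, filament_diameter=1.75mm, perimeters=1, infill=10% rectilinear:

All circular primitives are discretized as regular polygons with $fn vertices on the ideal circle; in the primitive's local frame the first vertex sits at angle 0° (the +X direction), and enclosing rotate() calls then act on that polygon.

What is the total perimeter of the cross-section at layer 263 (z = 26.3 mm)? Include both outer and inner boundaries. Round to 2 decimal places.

86.90 mm

At z = 26.3 mm: the cube is not intersected at this z (z outside [0, 17]); the r=11.5 cylinder at (5.5, 6.5) contributes a regular 12-gon of circumradius 11.5 (perimeter = 2·12·11.500·sin(180°/12) = 71.43 mm); Combining (union): only the r=11.5 cylinder at (5.5, 6.5) is present, so the union is just that shape — boundary = 71.43 mm; the cube at (2, 0) (footprint 11.5×24) is included at this height (perimeter 71.00 mm); Merging all regions: the regions partially overlap (shared area 194.93 mm²), so the edge portions inside another operand are dropped and the merged outline is re-measured after clipping — boundary = 86.90 mm; (rotated 50° about Z; rotation is an isometry so areas/perimeters/island counts are preserved). Overall, the cross-section is a single solid region. Total boundary length (outer) = 86.90 mm.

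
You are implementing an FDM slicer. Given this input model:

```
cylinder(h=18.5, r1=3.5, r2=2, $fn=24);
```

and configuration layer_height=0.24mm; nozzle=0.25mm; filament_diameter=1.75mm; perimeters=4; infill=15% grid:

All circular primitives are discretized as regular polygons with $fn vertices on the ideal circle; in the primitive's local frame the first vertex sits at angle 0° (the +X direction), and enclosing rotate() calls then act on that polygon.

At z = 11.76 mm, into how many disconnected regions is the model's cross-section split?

1

At z = 11.76 mm: the cone (r1=3.5→r2=2) has section circumradius 2.546 here — a regular 24-gon. The result has 1 disconnected region.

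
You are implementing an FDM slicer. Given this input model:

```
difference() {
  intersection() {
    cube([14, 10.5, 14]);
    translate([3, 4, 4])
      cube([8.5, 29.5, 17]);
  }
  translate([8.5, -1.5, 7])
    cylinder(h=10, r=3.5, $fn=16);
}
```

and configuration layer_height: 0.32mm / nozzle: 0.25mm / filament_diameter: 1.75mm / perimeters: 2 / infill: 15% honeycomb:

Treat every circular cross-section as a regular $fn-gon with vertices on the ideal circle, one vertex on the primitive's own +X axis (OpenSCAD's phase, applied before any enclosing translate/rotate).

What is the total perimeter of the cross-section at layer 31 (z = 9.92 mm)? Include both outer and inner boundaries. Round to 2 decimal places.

At z = 9.92 mm: the 14×10.5 cube contributes its full rectangle (perimeter 49.00 mm); the cube at (3, 4) (footprint 8.5×29.5) is included at this height (perimeter 76.00 mm); Keeping only the common overlap: the 8.5×29.5 cube at (3, 4) partially overlaps the 14×10.5 cube; clipping to the common part keeps 55.25 mm² — boundary = 30.00 mm; the r=3.5 cylinder at (8.5, -1.5) contributes a regular 16-gon of circumradius 3.5 (perimeter = 2·16·3.500·sin(180°/16) = 21.85 mm); After the difference (first − rest): starting from the result so far, the r=3.5 cylinder at (8.5, -1.5) misses the remaining region (no effect) — boundary = 30.00 mm. Overall, the cross-section is a single solid region. Total boundary length (outer) = 30.00 mm.

30.00 mm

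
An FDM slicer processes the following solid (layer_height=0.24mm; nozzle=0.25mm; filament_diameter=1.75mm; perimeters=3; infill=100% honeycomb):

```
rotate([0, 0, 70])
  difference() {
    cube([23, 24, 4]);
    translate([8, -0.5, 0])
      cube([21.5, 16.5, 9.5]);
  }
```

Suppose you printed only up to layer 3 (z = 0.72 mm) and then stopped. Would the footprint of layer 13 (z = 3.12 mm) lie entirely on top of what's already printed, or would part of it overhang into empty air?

entirely on top

Compare the two slices. At z = 0.72: the cube is present — its section is the full 23×24 rectangle (area 552.00 mm²); the cube at (8, -0.5) (footprint 21.5×16.5) is included at this height (area 354.75 mm²); After the difference (first − rest): starting from the 23×24 cube (552.00 mm²), the 21.5×16.5 cube at (8, -0.5) partially overlaps it — only the 240.00 mm² overlap (of its 354.75 mm²) is removed, clipping the outline — area = 312.00 mm²; (whole slice rotated 70° about Z — lengths, areas and connectivity unchanged). At z = 3.12: the cube is present — its section is the full 23×24 rectangle (area 552.00 mm²); the 21.5×16.5 cube at (8, -0.5) contributes its full rectangle (area 354.75 mm²); After the difference (first − rest): starting from the 23×24 cube (552.00 mm²), the 21.5×16.5 cube at (8, -0.5) partially overlaps it — only the 240.00 mm² overlap (of its 354.75 mm²) is removed, clipping the outline — area = 312.00 mm²; (rotated 70° about Z; rotation is an isometry so areas/perimeters/island counts are preserved). Checking containment: the cross-section at z = 3.12 is a subset of the cross-section at z = 0.72.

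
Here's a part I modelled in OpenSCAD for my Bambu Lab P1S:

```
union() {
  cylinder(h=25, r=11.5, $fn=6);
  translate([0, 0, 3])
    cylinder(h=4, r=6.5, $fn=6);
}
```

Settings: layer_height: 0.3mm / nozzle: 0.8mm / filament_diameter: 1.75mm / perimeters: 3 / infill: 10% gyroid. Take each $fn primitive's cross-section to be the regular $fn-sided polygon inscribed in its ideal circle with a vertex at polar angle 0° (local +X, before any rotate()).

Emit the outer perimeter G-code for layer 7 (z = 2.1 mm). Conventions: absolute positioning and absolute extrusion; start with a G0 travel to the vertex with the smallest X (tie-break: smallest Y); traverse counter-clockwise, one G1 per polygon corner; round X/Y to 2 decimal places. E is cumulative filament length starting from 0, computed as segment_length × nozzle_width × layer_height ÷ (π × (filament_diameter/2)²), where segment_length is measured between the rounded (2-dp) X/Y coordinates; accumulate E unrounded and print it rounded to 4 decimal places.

G0 X-11.50 Y0.00 Z2.10
G1 X-5.75 Y-9.96 E1.1475
G1 X5.75 Y-9.96 E2.2950
G1 X11.50 Y0.00 E3.4425
G1 X5.75 Y9.96 E4.5901
G1 X-5.75 Y9.96 E5.7376
G1 X-11.50 Y0.00 E6.8851

At z = 2.1 mm: the cylinder: section is a regular 6-gon, circumradius r=11.5; the cylinder is absent (z outside [3, 7]); Merging all regions: only the r=11.5 cylinder is present, so the union is just that shape — 1 connected region. The outline is a single polygon with 6 vertices. Extrusion per mm of travel: 0.8 × 0.3 / (π × 0.875²) = 0.099780. Accumulating E over each segment gives final E = 6.8851.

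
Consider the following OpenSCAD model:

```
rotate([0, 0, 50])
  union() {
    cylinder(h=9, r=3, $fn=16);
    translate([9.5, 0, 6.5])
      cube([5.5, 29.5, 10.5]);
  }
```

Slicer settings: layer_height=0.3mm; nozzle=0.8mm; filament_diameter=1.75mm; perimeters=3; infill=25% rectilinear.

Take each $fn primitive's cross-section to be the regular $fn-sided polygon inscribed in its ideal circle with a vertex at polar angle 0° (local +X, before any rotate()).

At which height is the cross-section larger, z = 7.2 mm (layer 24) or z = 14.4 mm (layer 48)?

Layer 24 (z = 7.2): the r=3 cylinder gives a regular 16-gon of circumradius 3 (constant along its height) (area = (16/2)·3.000²·sin(360°/16) = 27.55 mm²); the cube at (9.5, 0) (footprint 5.5×29.5) is included at this height (area 162.25 mm²); Taking the union: the 2 present regions are separate (no shared area or edge), so areas and boundary lengths simply add and each stays a separate island — area = 189.80 mm²; (rotated 50° about Z; rotation is an isometry so areas/perimeters/island counts are preserved). So its area = 189.80 mm². Layer 48 (z = 14.4): the cylinder does not reach this height (z outside [0, 9]); the cube at (9.5, 0) is present — its section is the full 5.5×29.5 rectangle (area 162.25 mm²); Taking the union: only the 5.5×29.5 cube at (9.5, 0) is present, so the union is just that shape — area = 162.25 mm²; (whole slice rotated 50° about Z — lengths, areas and connectivity unchanged). So its area = 162.25 mm². Layer 24 is larger (189.80 vs 162.25 mm²).

layer 24 (z = 7.2 mm)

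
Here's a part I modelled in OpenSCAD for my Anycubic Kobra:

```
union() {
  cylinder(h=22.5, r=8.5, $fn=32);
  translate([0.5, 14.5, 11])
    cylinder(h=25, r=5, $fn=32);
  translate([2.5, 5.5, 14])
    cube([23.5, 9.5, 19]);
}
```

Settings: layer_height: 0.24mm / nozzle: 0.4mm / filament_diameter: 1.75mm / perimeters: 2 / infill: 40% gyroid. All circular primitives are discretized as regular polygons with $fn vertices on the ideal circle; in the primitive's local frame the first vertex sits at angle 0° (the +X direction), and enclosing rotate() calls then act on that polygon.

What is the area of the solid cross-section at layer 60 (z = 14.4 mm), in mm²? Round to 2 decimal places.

509.33 mm²

At z = 14.4 mm: the r=8.5 cylinder gives a regular 32-gon of circumradius 8.5 (constant along its height) (area = (32/2)·8.500²·sin(360°/32) = 225.52 mm²); the r=5 cylinder at (0.5, 14.5) contributes a regular 32-gon of circumradius 5 (area = (32/2)·5.000²·sin(360°/32) = 78.04 mm²); the cube at (2.5, 5.5) (footprint 23.5×9.5) is included at this height (area 223.25 mm²); Taking the union: the regions partially overlap — summed areas 526.81 mm² minus the doubly-counted overlap 17.49 mm² gives 509.33 mm² — area = 509.33 mm². Overall, the cross-section is a single solid region. Net area = 509.33 mm².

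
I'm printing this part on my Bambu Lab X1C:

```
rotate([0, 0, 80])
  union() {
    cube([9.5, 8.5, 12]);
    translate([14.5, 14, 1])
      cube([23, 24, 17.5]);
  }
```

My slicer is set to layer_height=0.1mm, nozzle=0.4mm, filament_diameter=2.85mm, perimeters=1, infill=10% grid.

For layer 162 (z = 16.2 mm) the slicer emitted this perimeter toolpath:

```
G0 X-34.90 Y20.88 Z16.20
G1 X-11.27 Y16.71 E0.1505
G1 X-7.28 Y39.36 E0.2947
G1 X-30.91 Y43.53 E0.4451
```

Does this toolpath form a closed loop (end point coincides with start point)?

no

Start point (G0): (-34.90, 20.88). End point (last G1): the path does not return to the start — open.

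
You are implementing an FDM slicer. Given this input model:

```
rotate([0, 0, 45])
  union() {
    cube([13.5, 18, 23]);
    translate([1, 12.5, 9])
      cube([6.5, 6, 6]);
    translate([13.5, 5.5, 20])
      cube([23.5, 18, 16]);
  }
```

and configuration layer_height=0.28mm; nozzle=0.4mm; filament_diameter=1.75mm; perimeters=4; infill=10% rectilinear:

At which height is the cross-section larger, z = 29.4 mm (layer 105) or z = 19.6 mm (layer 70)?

Layer 105 (z = 29.4): the cube is absent (z outside [0, 23]); the cube at (1, 12.5) is absent (z outside [9, 15]); the cube at (13.5, 5.5) is present — its section is the full 23.5×18 rectangle (area 423.00 mm²); Merging all regions: only the 23.5×18 cube at (13.5, 5.5) is present, so the union is just that shape — area = 423.00 mm²; (rotated 45° about Z; rotation is an isometry so areas/perimeters/island counts are preserved). So its area = 423.00 mm². Layer 70 (z = 19.6): the 13.5×18 cube contributes its full rectangle (area 243.00 mm²); the cube at (1, 12.5) is not intersected at this z (z outside [9, 15]); the cube at (13.5, 5.5) does not reach this height (z outside [20, 36]); Taking the union: only the 13.5×18 cube is present, so the union is just that shape — area = 243.00 mm²; (whole slice rotated 45° about Z — lengths, areas and connectivity unchanged). So its area = 243.00 mm². Layer 105 is larger (423.00 vs 243.00 mm²).

layer 105 (z = 29.4 mm)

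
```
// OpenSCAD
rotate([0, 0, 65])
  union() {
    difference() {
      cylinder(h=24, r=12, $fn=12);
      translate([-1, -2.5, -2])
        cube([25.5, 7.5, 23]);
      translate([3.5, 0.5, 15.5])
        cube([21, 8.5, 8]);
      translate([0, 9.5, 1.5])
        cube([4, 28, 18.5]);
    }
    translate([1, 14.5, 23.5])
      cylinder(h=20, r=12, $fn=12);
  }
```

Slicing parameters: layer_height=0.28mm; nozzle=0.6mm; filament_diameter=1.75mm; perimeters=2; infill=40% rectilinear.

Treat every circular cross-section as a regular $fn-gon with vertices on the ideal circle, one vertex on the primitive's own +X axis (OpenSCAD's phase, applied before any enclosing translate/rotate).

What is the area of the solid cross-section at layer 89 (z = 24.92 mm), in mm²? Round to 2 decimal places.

At z = 24.92 mm: the cylinder does not reach this height (z outside [0, 24]); the cube at (-1, -2.5) is absent (z outside [-2, 21]); the cube at (3.5, 0.5) is not intersected at this z (z outside [15.5, 23.5]); the cube at (0, 9.5) is absent (z outside [1.5, 20]); After the difference (first − rest): the first operand is absent here, so nothing remains; the cylinder at (1, 14.5): section is a regular 12-gon, circumradius r=12 (area = (12/2)·12.000²·sin(360°/12) = 432.00 mm²); Combining (union): only the r=12 cylinder at (1, 14.5) is present, so the union is just that shape — area = 432.00 mm²; (rotated 65° about Z; rotation is an isometry so areas/perimeters/island counts are preserved). Overall, the cross-section is a single solid region. Net area = 432.00 mm².

432.00 mm²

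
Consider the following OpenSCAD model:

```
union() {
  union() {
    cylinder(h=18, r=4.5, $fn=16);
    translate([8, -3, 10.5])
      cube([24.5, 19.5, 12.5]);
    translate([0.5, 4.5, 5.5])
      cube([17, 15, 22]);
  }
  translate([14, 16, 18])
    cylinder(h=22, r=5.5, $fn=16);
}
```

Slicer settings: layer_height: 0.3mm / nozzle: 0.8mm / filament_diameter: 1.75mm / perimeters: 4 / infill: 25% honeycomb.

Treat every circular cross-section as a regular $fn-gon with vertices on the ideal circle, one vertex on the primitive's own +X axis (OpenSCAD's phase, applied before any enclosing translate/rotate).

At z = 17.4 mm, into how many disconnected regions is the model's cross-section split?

At z = 17.4 mm: the r=4.5 cylinder gives a regular 16-gon of circumradius 4.5 (constant along its height); the cube at (8, -3) is present — its section is the full 24.5×19.5 rectangle; the 17×15 cube at (0.5, 4.5) contributes its full rectangle; Taking the union: the regions partially overlap (shared area 114.00 mm²), so overlapping operands fuse into one piece — 2 connected regions; the cylinder at (14, 16) is absent (z outside [18, 40]); Taking the union: only that combined region is present, so the union is just that shape — 2 connected regions. The result has 2 disconnected regions.

2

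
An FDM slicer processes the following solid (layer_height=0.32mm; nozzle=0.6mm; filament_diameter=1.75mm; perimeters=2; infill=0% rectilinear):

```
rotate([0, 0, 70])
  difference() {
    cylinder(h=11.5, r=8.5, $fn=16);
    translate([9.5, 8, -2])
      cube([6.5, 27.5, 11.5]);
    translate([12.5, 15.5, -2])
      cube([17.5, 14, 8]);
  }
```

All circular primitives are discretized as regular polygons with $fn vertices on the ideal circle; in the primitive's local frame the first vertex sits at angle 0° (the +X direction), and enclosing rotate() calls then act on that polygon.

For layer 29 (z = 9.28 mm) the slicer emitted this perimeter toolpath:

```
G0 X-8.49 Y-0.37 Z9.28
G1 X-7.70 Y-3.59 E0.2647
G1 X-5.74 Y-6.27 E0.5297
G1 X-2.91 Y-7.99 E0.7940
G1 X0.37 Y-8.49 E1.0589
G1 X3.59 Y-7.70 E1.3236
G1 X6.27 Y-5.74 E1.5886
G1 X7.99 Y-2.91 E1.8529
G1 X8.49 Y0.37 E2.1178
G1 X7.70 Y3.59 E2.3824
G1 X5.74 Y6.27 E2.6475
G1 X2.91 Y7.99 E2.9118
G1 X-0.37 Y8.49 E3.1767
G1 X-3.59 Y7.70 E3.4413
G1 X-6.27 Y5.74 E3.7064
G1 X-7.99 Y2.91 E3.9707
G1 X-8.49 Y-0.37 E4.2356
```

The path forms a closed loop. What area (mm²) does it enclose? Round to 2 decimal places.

221.16 mm²

Apply the shoelace formula to the sequence of (X, Y) vertices; enclosed area = 221.16 mm².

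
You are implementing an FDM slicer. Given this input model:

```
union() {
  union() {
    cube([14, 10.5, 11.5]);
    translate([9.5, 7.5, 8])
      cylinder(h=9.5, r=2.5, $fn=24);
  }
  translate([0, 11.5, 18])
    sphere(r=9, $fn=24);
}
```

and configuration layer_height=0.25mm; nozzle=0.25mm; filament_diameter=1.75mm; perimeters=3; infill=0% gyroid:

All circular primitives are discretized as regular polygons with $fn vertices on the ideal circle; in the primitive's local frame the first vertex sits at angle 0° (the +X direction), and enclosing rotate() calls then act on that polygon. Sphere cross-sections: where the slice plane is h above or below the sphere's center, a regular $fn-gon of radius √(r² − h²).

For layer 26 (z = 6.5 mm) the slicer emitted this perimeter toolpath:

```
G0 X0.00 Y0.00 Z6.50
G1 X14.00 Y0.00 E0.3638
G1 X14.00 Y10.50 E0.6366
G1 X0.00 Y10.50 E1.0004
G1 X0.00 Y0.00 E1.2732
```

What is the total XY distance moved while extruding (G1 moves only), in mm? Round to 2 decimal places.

Sum the Euclidean lengths of each G1 segment: total = 49.00 mm.

49.00 mm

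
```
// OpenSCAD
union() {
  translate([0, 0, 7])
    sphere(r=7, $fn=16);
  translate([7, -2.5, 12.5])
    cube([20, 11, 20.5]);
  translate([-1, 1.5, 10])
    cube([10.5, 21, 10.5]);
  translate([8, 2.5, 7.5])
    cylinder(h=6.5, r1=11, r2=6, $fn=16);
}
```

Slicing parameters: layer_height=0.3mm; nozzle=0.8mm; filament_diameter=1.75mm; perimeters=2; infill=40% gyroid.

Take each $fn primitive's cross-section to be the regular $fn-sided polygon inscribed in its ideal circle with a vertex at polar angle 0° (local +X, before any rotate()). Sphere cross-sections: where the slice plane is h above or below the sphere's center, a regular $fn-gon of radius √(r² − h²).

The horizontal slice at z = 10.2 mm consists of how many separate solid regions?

1

At z = 10.2 mm: the r=7 sphere slices to a regular 16-gon of circumradius 6.226 (√(r²−h²) with h=3.2 from center); the cube at (7, -2.5) is not intersected at this z (z outside [12.5, 33]); the 10.5×21 cube at (-1, 1.5) contributes its full rectangle; the cone at (8, 2.5) contributes a regular 16-gon of circumradius 8.923 (interpolated between r1=11 and r2=6 at t=0.415); Taking the union: the regions partially overlap (shared area 141.61 mm²), so overlapping operands fuse into one piece — 1 connected region. The result has 1 disconnected region.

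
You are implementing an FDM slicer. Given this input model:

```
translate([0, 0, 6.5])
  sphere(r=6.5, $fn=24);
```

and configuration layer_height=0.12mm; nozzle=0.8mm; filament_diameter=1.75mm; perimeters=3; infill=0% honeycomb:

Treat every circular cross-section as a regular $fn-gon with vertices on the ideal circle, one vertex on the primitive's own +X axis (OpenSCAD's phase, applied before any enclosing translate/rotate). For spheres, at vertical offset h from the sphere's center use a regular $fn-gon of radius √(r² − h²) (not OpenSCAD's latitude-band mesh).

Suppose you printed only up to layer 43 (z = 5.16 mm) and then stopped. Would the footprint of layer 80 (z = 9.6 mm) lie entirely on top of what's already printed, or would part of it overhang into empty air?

entirely on top

Compare the two slices. At z = 5.16: the r=6.5 sphere slices to a regular 24-gon of circumradius 6.360 (√(r²−h²) with h=1.34 from center) (area = (24/2)·6.360²·sin(360°/24) = 125.64 mm²). At z = 9.6: the r=6.5 sphere contributes a regular 24-gon of circumradius √(6.5²−3.1²) = 5.713 (area = (24/2)·5.713²·sin(360°/24) = 101.37 mm²). Checking containment: the cross-section at z = 9.6 is a subset of the cross-section at z = 5.16.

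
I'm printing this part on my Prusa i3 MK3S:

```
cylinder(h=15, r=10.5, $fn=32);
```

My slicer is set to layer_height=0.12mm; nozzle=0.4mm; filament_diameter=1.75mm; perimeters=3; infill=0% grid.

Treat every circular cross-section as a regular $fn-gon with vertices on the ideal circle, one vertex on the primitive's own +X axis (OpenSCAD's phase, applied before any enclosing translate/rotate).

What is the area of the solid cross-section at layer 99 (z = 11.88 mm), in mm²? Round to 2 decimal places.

At z = 11.88 mm: the r=10.5 cylinder gives a regular 32-gon of circumradius 10.5 (constant along its height) (area = (32/2)·10.500²·sin(360°/32) = 344.14 mm²). Overall, the cross-section is a single solid region. Net area = 344.14 mm².

344.14 mm²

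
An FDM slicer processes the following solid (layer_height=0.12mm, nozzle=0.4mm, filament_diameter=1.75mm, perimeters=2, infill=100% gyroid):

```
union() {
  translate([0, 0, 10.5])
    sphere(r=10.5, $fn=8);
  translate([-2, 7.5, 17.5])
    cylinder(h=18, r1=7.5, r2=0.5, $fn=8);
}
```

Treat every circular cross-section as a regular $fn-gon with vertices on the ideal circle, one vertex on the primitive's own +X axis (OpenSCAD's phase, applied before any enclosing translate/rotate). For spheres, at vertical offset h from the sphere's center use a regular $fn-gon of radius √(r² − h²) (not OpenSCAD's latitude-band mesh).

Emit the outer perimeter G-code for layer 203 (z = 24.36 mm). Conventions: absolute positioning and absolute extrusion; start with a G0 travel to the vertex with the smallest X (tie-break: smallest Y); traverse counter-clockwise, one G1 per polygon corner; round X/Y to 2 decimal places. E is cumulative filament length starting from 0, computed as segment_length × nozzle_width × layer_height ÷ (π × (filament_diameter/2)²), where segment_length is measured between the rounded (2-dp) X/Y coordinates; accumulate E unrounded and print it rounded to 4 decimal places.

At z = 24.36 mm: the sphere is not intersected at this z (|z−center|=13.860 > r=10.5); the cone at (-2, 7.5) (r1=7.5→r2=0.5) has section circumradius 4.832 here — a regular 8-gon; Taking the union: only the cone at (-2, 7.5) is present, so the union is just that shape — 1 connected region. The outline is a single polygon with 8 vertices. Extrusion per mm of travel: 0.4 × 0.12 / (π × 0.875²) = 0.019956. Accumulating E over each segment gives final E = 0.5906.

G0 X-6.83 Y7.50 Z24.36
G1 X-5.42 Y4.08 E0.0738
G1 X-2.00 Y2.67 E0.1476
G1 X1.42 Y4.08 E0.2215
G1 X2.83 Y7.50 E0.2953
G1 X1.42 Y10.92 E0.3691
G1 X-2.00 Y12.33 E0.4429
G1 X-5.42 Y10.92 E0.5168
G1 X-6.83 Y7.50 E0.5906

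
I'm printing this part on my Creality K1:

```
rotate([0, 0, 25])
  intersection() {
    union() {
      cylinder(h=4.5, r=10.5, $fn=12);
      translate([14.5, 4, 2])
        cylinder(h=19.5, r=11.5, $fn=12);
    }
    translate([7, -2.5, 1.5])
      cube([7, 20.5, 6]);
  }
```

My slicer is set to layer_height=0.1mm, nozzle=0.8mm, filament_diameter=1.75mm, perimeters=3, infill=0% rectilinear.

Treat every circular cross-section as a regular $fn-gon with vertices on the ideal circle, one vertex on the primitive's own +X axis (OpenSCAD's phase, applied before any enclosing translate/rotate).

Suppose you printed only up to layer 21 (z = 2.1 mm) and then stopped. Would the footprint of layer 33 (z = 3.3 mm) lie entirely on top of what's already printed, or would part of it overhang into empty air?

Compare the two slices. At z = 2.1: the r=10.5 cylinder gives a regular 12-gon of circumradius 10.5 (constant along its height) (area = (12/2)·10.500²·sin(360°/12) = 330.75 mm²); the r=11.5 cylinder at (14.5, 4) gives a regular 12-gon of circumradius 11.5 (constant along its height) (area = (12/2)·11.500²·sin(360°/12) = 396.75 mm²); Combining (union): the regions partially overlap — summed areas 727.50 mm² minus the doubly-counted overlap 68.35 mm² gives 659.15 mm² — area = 659.15 mm²; the cube at (7, -2.5) (footprint 7×20.5) is included at this height (area 143.50 mm²); Keeping only the common overlap: the 7×20.5 cube at (7, -2.5) partially overlaps the result so far; clipping to the common part keeps 117.38 mm² — area = 117.38 mm²; (rotated 25° about Z; rotation is an isometry so areas/perimeters/island counts are preserved). At z = 3.3: the r=10.5 cylinder contributes a regular 12-gon of circumradius 10.5 (area = (12/2)·10.500²·sin(360°/12) = 330.75 mm²); the r=11.5 cylinder at (14.5, 4) gives a regular 12-gon of circumradius 11.5 (constant along its height) (area = (12/2)·11.500²·sin(360°/12) = 396.75 mm²); Taking the union: the regions partially overlap — summed areas 727.50 mm² minus the doubly-counted overlap 68.35 mm² gives 659.15 mm² — area = 659.15 mm²; the cube at (7, -2.5) is present — its section is the full 7×20.5 rectangle (area 143.50 mm²); After intersecting: the 7×20.5 cube at (7, -2.5) partially overlaps the result so far; clipping to the common part keeps 117.38 mm² — area = 117.38 mm²; (whole slice rotated 25° about Z — lengths, areas and connectivity unchanged). Checking containment: the cross-section at z = 3.3 is a subset of the cross-section at z = 2.1.

entirely on top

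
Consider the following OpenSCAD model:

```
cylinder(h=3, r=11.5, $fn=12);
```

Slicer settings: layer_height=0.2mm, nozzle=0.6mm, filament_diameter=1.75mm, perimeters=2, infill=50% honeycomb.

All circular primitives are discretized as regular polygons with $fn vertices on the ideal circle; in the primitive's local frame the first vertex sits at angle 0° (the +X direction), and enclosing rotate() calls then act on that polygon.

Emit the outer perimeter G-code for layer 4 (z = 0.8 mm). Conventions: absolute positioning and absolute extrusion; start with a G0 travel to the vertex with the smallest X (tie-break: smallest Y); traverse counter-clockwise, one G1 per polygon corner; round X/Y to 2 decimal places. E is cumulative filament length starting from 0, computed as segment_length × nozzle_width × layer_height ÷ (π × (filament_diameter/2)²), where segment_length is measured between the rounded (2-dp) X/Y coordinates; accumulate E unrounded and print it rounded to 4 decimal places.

G0 X-11.50 Y0.00 Z0.80
G1 X-9.96 Y-5.75 E0.2970
G1 X-5.75 Y-9.96 E0.5940
G1 X0.00 Y-11.50 E0.8910
G1 X5.75 Y-9.96 E1.1880
G1 X9.96 Y-5.75 E1.4850
G1 X11.50 Y0.00 E1.7820
G1 X9.96 Y5.75 E2.0790
G1 X5.75 Y9.96 E2.3760
G1 X0.00 Y11.50 E2.6730
G1 X-5.75 Y9.96 E2.9700
G1 X-9.96 Y5.75 E3.2670
G1 X-11.50 Y0.00 E3.5640

At z = 0.8 mm: the cylinder: section is a regular 12-gon, circumradius r=11.5. The outline is a single polygon with 12 vertices. Extrusion per mm of travel: 0.6 × 0.2 / (π × 0.875²) = 0.049890. Accumulating E over each segment gives final E = 3.5640.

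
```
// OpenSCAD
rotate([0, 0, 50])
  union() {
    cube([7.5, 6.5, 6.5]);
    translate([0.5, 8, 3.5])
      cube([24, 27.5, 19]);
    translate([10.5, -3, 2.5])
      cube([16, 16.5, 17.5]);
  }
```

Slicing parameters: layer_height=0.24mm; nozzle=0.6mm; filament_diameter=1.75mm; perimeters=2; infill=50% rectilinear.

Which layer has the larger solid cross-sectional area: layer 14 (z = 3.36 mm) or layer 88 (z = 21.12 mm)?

layer 88 (z = 21.12 mm)

Layer 14 (z = 3.36): the cube is present — its section is the full 7.5×6.5 rectangle (area 48.75 mm²); the cube at (0.5, 8) does not reach this height (z outside [3.5, 22.5]); the cube at (10.5, -3) (footprint 16×16.5) is included at this height (area 264.00 mm²); Taking the union: the 2 present regions are separate (no shared area or edge), so areas and boundary lengths simply add and each stays a separate island — area = 312.75 mm²; (whole slice rotated 50° about Z — lengths, areas and connectivity unchanged). So its area = 312.75 mm². Layer 88 (z = 21.12): the cube is not intersected at this z (z outside [0, 6.5]); the cube at (0.5, 8) (footprint 24×27.5) is included at this height (area 660.00 mm²); the cube at (10.5, -3) does not reach this height (z outside [2.5, 20]); Combining (union): only the 24×27.5 cube at (0.5, 8) is present, so the union is just that shape — area = 660.00 mm²; (rotated 50° about Z; rotation is an isometry so areas/perimeters/island counts are preserved). So its area = 660.00 mm². Layer 88 is larger (660.00 vs 312.75 mm²).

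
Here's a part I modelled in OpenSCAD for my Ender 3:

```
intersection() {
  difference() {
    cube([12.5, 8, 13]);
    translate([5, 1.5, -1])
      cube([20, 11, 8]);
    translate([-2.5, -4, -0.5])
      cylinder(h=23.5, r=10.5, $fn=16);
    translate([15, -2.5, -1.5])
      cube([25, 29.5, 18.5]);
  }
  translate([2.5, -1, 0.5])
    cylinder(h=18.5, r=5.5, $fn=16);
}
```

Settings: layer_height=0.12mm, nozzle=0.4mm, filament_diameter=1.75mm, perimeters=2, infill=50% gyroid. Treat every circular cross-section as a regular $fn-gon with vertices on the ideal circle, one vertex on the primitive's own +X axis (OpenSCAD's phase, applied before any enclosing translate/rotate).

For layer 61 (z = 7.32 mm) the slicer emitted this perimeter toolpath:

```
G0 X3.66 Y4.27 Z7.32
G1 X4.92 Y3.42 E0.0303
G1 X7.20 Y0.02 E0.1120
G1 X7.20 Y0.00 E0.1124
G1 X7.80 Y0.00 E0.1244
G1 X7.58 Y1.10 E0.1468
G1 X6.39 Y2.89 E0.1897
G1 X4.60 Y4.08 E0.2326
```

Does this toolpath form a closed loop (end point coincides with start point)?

Start point (G0): (3.66, 4.27). End point (last G1): the path does not return to the start — open.

no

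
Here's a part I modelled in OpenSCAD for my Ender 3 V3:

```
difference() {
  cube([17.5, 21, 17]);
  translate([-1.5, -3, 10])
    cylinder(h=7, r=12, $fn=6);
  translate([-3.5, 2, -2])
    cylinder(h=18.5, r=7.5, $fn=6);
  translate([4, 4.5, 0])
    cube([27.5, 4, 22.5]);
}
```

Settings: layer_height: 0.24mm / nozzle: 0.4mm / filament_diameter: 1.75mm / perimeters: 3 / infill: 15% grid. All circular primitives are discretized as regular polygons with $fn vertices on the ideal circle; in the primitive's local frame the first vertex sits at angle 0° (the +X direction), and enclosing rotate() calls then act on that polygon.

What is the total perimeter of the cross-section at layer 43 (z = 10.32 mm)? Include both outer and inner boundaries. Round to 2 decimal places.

At z = 10.32 mm: the 17.5×21 cube contributes its full rectangle (perimeter 77.00 mm); the r=12 cylinder at (-1.5, -3) gives a regular 6-gon of circumradius 12 (constant along its height) (perimeter = 2·6·12.000·sin(180°/6) = 72.00 mm); the r=7.5 cylinder at (-3.5, 2) gives a regular 6-gon of circumradius 7.5 (constant along its height) (perimeter = 2·6·7.500·sin(180°/6) = 45.00 mm); the 27.5×4 cube at (4, 4.5) contributes its full rectangle (perimeter 63.00 mm); Taking the first minus the rest: starting from the 17.5×21 cube, the r=12 cylinder at (-1.5, -3) partially overlaps it — only the 49.04 mm² overlap (of its 374.12 mm²) is removed, clipping the outline; the r=7.5 cylinder at (-3.5, 2) partially overlaps it — only the 0.63 mm² overlap (of its 146.14 mm²) is removed, clipping the outline; the 27.5×4 cube at (4, 4.5) partially overlaps it — only the 50.14 mm² overlap (of its 110.00 mm²) is removed, clipping the outline — boundary = 91.51 mm. Overall, the cross-section has 2 separate islands. Total boundary length (outer) = 91.51 mm.

91.51 mm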